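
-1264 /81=-15.60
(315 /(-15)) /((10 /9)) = -189 /10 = -18.90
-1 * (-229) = 229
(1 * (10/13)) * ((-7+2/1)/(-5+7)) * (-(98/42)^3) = 24.43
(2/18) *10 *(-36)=-40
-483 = -483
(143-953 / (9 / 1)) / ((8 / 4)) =167 / 9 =18.56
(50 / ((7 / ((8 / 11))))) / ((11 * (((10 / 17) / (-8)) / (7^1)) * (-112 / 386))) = 131240 / 847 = 154.95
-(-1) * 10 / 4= 5 / 2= 2.50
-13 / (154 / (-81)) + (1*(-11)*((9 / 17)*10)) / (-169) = 3177729 / 442442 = 7.18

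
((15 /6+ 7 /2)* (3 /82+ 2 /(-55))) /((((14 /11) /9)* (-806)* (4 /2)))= -27 /4626440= -0.00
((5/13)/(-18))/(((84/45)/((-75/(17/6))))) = 1875/6188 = 0.30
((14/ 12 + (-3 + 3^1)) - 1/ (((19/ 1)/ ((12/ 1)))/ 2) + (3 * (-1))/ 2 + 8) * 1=365/ 57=6.40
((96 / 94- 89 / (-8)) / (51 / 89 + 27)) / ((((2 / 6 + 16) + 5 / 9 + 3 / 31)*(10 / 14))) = 37801059 / 1041117680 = 0.04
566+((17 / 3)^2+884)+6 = 13393 / 9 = 1488.11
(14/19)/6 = 7/57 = 0.12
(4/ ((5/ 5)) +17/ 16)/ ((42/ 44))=297/ 56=5.30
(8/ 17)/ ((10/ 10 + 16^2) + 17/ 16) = 128/ 70193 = 0.00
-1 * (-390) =390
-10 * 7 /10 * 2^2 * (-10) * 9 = 2520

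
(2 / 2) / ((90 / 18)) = 1 / 5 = 0.20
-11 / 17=-0.65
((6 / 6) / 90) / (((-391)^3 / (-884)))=26 / 158231835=0.00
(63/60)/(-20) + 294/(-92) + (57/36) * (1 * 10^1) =347351/27600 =12.59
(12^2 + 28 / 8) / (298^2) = 295 / 177608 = 0.00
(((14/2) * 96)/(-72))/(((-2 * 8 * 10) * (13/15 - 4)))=-7/376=-0.02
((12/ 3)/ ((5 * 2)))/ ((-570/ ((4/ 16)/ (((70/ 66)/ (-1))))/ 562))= 3091/ 33250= 0.09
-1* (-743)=743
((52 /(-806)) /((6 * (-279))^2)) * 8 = -4 /21717639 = -0.00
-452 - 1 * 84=-536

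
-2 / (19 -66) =2 / 47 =0.04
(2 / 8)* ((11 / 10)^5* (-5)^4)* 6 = 483153 / 320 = 1509.85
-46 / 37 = -1.24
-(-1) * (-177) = -177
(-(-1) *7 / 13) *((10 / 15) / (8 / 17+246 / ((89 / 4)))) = 10591 / 340080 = 0.03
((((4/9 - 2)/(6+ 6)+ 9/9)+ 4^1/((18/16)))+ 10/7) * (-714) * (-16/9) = 601936/81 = 7431.31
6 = 6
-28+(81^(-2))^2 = -1205308187 / 43046721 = -28.00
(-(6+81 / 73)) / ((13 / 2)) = -1.09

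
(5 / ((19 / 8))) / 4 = 10 / 19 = 0.53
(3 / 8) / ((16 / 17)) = 51 / 128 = 0.40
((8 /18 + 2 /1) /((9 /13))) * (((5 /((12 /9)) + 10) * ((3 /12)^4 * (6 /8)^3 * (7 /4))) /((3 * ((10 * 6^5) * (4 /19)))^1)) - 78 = -5723916127943 /73383542784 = -78.00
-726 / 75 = -242 / 25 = -9.68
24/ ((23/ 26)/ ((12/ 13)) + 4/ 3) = 576/ 55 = 10.47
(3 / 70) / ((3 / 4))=2 / 35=0.06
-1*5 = -5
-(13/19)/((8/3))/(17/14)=-273/1292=-0.21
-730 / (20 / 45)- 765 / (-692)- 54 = -1173213 / 692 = -1695.39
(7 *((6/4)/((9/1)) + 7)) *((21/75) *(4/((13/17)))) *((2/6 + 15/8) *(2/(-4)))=-1898407/23400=-81.13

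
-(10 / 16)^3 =-125 / 512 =-0.24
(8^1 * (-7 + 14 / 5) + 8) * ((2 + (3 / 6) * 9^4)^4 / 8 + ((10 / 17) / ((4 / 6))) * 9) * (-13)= 82103409245592553 / 17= 4829612308564267.82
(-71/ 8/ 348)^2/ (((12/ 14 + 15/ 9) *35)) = 5041/ 684641280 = 0.00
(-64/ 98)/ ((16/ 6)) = -12/ 49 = -0.24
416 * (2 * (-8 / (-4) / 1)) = 1664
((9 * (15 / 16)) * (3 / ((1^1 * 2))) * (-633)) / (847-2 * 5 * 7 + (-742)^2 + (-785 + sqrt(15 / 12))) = -35285822235 / 2424895273078 + 256365 * sqrt(5) / 19399162184624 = -0.01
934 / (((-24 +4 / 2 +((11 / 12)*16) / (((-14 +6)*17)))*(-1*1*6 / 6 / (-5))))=-95268 / 451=-211.24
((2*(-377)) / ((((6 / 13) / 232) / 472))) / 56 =-67084888 / 21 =-3194518.48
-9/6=-3/2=-1.50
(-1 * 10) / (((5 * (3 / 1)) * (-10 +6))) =1 / 6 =0.17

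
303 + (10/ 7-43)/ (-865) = 1834956/ 6055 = 303.05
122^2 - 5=14879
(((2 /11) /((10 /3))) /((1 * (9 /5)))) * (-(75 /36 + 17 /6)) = -59 /396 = -0.15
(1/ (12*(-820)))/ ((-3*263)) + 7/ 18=3019241/ 7763760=0.39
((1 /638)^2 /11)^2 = 1 /20047862970256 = 0.00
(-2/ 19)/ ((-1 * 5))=2/ 95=0.02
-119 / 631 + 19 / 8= 11037 / 5048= 2.19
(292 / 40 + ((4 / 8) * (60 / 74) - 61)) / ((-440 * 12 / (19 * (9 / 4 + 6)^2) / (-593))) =-7331741109 / 947200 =-7740.44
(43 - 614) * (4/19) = -2284/19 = -120.21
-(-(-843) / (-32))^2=-710649 / 1024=-693.99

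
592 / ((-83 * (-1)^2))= -592 / 83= -7.13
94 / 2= 47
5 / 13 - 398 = -5169 / 13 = -397.62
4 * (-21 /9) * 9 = -84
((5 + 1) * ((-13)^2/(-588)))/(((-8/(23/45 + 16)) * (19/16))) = 125567/41895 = 3.00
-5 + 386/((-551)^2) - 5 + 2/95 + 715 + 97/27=29043386636/40986135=708.61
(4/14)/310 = 1/1085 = 0.00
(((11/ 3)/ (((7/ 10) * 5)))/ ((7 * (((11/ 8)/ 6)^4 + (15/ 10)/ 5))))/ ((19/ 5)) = 973209600/ 7481356799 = 0.13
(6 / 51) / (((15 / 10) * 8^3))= 1 / 6528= 0.00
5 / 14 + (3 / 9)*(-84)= -387 / 14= -27.64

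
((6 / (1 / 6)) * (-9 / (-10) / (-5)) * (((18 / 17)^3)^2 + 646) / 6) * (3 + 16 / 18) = -328164517758 / 120687845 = -2719.12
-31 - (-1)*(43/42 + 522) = 20665/42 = 492.02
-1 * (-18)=18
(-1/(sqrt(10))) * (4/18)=-sqrt(10)/45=-0.07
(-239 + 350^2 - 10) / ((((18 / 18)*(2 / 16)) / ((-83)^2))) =6737497112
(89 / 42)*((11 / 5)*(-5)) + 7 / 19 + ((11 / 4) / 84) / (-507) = -74253401 / 3236688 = -22.94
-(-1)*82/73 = 82/73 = 1.12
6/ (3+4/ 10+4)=30/ 37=0.81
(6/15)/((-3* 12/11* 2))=-11/180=-0.06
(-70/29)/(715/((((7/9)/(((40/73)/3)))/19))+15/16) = -114464/151327017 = -0.00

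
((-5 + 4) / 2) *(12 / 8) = -3 / 4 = -0.75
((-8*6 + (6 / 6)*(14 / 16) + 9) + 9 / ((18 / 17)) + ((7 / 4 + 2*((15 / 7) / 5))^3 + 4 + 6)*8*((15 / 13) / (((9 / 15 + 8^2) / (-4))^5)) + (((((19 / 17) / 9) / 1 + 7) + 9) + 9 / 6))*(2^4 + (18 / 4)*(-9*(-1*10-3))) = -2099585284631521455995 / 322488725634142704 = -6510.57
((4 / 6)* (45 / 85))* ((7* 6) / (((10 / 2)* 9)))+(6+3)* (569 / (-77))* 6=-2609554 / 6545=-398.71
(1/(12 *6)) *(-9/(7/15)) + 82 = 4577/56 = 81.73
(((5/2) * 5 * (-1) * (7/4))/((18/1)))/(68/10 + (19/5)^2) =-4375/76464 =-0.06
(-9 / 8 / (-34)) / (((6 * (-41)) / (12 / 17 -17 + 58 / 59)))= 46071 / 22370912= 0.00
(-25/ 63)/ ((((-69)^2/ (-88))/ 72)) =17600/ 33327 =0.53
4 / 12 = 1 / 3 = 0.33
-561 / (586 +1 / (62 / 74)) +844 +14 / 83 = 1273967945 / 1510849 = 843.21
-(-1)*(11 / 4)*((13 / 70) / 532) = 143 / 148960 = 0.00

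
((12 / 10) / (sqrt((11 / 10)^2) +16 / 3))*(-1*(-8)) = 288 / 193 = 1.49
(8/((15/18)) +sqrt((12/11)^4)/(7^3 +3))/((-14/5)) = -71796/20933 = -3.43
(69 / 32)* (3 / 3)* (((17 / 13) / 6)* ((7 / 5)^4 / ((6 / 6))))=938791 / 520000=1.81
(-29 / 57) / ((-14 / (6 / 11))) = 0.02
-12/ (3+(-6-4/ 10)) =60/ 17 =3.53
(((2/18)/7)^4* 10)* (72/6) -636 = -3339627692/5250987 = -636.00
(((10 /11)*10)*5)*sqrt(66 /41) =500*sqrt(2706) /451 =57.67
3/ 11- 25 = -272/ 11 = -24.73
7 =7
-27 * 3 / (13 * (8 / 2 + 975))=-81 / 12727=-0.01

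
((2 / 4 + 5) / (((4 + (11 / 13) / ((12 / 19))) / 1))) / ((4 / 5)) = 2145 / 1666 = 1.29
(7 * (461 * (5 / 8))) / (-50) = -3227 / 80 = -40.34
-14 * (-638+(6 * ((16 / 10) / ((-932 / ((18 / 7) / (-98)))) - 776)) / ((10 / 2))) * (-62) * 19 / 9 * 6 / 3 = -14773167298544 / 2568825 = -5750943.45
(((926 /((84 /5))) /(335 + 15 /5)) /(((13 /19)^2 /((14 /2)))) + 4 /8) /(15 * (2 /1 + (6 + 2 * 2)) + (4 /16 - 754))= -1007081 /196642485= -0.01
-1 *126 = -126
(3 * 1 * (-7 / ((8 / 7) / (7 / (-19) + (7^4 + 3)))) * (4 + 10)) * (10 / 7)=-33566715 / 38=-883334.61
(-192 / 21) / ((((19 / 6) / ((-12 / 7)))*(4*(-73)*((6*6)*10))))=-16 / 339815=-0.00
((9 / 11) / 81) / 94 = 1 / 9306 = 0.00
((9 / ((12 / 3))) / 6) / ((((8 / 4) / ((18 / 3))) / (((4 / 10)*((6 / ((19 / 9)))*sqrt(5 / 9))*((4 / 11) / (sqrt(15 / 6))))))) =0.22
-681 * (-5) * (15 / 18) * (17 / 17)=5675 / 2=2837.50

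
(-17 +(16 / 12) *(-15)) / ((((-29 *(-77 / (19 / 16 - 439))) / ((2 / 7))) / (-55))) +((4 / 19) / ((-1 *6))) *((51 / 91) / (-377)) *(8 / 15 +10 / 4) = -4801395461 / 42118440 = -114.00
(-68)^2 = 4624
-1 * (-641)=641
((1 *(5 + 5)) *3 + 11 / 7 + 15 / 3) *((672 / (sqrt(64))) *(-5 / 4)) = -3840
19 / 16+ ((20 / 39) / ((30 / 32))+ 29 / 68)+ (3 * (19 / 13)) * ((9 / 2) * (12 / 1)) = 7603715 / 31824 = 238.93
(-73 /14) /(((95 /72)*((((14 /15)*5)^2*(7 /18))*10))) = -53217 /1140475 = -0.05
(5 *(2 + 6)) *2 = 80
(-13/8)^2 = 169/64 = 2.64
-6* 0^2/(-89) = 0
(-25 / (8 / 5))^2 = 15625 / 64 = 244.14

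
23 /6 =3.83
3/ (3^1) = 1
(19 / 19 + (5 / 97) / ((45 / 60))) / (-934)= -311 / 271794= -0.00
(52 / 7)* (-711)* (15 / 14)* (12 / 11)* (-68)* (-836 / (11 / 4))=-68785666560 / 539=-127617192.13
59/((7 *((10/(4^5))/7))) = 30208/5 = 6041.60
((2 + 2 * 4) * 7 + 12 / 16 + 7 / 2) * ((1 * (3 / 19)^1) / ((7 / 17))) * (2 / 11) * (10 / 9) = 765 / 133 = 5.75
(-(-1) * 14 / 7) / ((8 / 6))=3 / 2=1.50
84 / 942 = 14 / 157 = 0.09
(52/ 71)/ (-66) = -26/ 2343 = -0.01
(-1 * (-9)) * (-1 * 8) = -72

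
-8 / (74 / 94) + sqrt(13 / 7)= -376 / 37 + sqrt(91) / 7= -8.80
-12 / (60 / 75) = -15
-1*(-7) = 7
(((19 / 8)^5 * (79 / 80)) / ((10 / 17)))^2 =11058291524816515849 / 687194767360000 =16091.93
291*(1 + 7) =2328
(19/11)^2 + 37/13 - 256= -393518/1573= -250.17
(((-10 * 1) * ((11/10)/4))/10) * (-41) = 451/40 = 11.28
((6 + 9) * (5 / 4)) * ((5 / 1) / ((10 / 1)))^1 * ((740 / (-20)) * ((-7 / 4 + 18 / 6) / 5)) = -2775 / 32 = -86.72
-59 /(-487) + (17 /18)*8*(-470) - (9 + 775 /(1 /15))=-66555811 /4383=-15184.99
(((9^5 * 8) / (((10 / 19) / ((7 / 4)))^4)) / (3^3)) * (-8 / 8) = -684313876827 / 320000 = -2138480.87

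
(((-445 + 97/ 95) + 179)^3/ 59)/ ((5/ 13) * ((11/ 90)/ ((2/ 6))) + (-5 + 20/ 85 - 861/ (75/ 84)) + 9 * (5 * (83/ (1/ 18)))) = -21151854554702742/ 4444518380767885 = -4.76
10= 10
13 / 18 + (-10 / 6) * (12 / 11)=-217 / 198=-1.10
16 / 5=3.20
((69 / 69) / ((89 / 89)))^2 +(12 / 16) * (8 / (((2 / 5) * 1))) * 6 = 91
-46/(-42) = 23/21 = 1.10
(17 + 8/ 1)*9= 225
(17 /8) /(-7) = -17 /56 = -0.30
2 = 2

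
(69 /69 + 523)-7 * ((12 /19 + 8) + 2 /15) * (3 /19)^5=123258791854 /235229405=523.99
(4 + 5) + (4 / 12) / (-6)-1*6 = 2.94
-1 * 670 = -670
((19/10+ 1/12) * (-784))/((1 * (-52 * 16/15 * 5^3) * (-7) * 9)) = -833/234000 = -0.00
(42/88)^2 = 441/1936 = 0.23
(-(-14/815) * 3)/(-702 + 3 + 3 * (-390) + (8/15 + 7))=-63/2275643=-0.00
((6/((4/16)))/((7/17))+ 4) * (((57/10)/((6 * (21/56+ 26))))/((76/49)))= 1.45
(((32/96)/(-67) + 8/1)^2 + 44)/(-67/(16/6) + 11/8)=-17440372/3838095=-4.54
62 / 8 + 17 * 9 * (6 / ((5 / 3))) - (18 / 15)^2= 55711 / 100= 557.11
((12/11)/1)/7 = 12/77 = 0.16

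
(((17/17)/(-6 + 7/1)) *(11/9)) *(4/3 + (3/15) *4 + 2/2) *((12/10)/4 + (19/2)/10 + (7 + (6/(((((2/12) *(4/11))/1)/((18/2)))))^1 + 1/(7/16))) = 13050631/3780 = 3452.55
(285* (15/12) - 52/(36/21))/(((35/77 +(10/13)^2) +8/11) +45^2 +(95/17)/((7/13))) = 865195331/5407928796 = 0.16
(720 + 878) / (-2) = -799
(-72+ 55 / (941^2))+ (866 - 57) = 652599552 / 885481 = 737.00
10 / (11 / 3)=30 / 11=2.73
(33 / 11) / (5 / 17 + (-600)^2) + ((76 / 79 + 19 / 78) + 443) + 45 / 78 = 444.78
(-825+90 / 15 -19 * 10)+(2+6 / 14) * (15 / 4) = -27997 / 28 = -999.89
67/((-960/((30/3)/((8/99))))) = -2211/256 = -8.64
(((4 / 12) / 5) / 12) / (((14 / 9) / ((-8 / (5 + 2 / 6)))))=-3 / 560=-0.01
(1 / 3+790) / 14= 56.45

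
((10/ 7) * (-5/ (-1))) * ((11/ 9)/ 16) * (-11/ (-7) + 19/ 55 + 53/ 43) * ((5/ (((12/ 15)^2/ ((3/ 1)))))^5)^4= 87602307682079459671964372091679251752793788909912109375/ 20377653615424189368847302656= 4298939874793621821005871000.00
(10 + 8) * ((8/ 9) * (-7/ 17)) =-112/ 17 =-6.59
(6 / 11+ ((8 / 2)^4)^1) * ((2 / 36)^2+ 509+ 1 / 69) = 5352203789 / 40986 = 130586.15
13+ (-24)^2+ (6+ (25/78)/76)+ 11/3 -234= 2161769/5928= 364.67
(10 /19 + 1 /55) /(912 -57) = 569 /893475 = 0.00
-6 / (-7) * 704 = 4224 / 7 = 603.43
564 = 564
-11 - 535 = -546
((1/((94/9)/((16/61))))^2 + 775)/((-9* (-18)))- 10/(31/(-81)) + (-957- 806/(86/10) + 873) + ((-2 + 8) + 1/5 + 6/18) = -1244943449770141/8875044803970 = -140.27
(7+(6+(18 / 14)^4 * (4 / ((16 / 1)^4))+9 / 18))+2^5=1789884833 / 39337984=45.50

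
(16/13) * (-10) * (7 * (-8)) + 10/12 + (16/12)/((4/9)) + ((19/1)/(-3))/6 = 80965/117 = 692.01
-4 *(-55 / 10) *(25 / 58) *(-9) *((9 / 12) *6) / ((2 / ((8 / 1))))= -44550 / 29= -1536.21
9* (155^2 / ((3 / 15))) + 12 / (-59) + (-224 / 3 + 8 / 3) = 63782115 / 59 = 1081052.80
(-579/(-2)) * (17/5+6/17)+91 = 200171/170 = 1177.48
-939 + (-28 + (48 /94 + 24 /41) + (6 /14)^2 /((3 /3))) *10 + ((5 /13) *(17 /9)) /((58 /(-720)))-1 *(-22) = -42475678117 /35597471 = -1193.22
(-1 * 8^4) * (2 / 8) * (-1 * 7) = 7168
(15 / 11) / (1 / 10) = 150 / 11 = 13.64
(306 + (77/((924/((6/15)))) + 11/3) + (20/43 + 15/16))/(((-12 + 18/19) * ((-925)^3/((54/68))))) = 183003003/6479785025000000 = 0.00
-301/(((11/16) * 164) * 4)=-301/451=-0.67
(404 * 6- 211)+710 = 2923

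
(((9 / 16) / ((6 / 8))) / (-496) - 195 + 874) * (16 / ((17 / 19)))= 25595527 / 2108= 12142.09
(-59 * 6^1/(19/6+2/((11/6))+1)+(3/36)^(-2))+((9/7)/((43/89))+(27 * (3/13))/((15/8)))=561134367/6789055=82.65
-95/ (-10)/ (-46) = -0.21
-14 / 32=-7 / 16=-0.44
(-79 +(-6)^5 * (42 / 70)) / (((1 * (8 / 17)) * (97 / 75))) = -6049365 / 776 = -7795.57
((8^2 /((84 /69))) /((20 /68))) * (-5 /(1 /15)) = -93840 /7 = -13405.71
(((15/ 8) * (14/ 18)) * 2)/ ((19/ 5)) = 175/ 228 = 0.77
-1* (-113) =113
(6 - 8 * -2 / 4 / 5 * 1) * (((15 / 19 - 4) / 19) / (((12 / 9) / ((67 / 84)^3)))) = -311891231 / 713220480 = -0.44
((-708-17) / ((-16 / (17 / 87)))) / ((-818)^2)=425 / 32117952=0.00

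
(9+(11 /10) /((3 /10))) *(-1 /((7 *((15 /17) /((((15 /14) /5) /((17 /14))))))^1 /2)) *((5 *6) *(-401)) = 60952 /7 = 8707.43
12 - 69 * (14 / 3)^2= -4472 / 3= -1490.67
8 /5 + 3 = 23 /5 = 4.60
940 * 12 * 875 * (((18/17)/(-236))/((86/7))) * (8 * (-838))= 1042153560000/43129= 24163638.39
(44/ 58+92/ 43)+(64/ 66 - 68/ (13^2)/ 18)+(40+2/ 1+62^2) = 81156013286/ 20863557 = 3889.85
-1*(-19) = 19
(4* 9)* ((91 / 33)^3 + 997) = 146331040 / 3993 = 36646.89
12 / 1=12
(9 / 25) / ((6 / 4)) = 6 / 25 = 0.24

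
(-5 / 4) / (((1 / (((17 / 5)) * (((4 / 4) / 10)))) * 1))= -17 / 40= -0.42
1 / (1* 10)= 1 / 10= 0.10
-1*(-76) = 76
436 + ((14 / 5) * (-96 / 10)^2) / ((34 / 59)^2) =43821284 / 36125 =1213.05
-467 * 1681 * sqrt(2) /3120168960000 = -0.00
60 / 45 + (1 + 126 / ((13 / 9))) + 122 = 8251 / 39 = 211.56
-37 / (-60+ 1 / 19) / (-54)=-703 / 61506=-0.01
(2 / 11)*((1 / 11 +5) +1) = 134 / 121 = 1.11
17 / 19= 0.89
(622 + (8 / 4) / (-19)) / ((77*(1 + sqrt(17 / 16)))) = -27008 / 209 + 6752*sqrt(17) / 209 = 3.98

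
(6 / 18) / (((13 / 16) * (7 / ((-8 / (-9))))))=128 / 2457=0.05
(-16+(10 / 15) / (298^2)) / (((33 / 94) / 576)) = -6410935360 / 244211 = -26251.62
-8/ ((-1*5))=8/ 5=1.60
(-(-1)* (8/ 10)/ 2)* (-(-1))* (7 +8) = 6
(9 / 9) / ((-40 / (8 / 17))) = -1 / 85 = -0.01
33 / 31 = 1.06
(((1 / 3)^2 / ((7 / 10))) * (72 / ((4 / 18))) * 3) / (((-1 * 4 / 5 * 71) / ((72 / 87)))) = -32400 / 14413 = -2.25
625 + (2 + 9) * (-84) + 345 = 46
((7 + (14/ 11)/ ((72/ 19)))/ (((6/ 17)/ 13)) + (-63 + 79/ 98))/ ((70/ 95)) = 460130315/ 1629936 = 282.30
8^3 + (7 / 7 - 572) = -59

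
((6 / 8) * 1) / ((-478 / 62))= -93 / 956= -0.10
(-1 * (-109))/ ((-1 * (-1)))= 109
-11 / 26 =-0.42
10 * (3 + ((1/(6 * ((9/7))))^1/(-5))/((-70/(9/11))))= 9901/330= 30.00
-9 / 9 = -1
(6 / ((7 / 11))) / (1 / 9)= 594 / 7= 84.86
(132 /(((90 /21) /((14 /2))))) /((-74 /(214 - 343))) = 69531 /185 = 375.84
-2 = -2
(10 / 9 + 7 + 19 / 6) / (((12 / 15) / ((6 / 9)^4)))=2030 / 729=2.78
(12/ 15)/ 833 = 4/ 4165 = 0.00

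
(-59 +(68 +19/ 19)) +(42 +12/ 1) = 64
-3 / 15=-1 / 5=-0.20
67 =67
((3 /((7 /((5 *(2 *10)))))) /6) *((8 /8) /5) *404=4040 /7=577.14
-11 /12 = -0.92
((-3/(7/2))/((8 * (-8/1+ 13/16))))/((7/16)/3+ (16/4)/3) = 576/57155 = 0.01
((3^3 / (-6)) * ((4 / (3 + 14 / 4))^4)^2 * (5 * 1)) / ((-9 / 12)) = 503316480 / 815730721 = 0.62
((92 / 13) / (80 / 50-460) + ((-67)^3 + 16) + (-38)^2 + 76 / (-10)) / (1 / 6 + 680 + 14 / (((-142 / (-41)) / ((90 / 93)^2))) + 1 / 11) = -16733797753429504 / 38243352311905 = -437.56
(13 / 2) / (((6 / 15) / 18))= 585 / 2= 292.50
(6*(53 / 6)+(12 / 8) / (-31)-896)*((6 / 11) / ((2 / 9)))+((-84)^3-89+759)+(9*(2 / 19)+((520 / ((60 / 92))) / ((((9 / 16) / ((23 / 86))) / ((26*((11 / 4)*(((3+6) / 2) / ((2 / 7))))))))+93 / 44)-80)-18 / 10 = -2796137767601 / 16715820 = -167274.94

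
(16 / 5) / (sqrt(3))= 1.85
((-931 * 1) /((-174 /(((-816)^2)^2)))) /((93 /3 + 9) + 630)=3540676634.56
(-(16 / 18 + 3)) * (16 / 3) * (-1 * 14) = 7840 / 27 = 290.37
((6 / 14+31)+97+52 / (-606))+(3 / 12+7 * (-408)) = -23139323 / 8484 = -2727.41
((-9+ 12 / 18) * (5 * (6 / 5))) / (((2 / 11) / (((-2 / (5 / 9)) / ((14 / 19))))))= 9405 / 7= 1343.57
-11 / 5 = -2.20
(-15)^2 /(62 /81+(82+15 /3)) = 18225 /7109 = 2.56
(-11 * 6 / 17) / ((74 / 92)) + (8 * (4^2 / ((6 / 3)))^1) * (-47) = -1895068 / 629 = -3012.83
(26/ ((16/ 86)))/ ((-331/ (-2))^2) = 559/ 109561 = 0.01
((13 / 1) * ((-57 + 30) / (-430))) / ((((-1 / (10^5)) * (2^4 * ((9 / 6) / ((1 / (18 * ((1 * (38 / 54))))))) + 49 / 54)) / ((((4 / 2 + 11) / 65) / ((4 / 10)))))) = -18954000 / 141599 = -133.86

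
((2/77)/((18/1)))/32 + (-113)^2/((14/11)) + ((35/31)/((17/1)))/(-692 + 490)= 11842318194859/1180361952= 10032.79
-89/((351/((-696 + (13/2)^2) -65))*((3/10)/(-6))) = -1279375/351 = -3644.94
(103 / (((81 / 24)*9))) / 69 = 824 / 16767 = 0.05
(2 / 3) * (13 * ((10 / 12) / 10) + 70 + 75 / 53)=46109 / 954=48.33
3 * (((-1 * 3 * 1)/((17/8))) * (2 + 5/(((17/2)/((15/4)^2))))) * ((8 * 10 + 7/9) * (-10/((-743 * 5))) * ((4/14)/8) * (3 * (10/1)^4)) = -15234285000/1503089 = -10135.32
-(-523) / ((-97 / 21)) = -10983 / 97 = -113.23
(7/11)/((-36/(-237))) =553/132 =4.19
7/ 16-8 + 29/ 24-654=-31697/ 48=-660.35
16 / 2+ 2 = 10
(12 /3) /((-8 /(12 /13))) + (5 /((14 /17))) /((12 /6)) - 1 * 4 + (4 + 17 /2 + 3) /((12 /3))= 1783 /728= 2.45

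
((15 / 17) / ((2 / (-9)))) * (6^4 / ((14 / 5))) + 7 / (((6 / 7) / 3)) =-431569 / 238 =-1813.32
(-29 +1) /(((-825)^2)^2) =-0.00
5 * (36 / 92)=45 / 23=1.96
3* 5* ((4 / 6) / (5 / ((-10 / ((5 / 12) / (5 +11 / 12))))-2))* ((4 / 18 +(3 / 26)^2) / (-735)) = 101743 / 64616643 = 0.00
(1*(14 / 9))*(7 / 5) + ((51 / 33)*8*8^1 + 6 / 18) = 50203 / 495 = 101.42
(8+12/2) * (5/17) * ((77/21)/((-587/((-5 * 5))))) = 19250/29937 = 0.64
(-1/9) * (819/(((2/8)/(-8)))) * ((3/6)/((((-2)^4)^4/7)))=637/4096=0.16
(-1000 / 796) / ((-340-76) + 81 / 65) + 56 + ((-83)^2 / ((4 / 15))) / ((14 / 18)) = 33270.82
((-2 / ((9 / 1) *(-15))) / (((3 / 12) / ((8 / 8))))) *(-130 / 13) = -16 / 27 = -0.59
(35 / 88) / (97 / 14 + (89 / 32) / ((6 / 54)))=980 / 78749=0.01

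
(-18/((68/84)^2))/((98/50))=-4050/289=-14.01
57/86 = 0.66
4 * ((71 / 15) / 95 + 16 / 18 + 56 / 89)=2386228 / 380475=6.27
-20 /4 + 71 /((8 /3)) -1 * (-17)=309 /8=38.62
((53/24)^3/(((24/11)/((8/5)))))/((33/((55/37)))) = 1637647/4603392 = 0.36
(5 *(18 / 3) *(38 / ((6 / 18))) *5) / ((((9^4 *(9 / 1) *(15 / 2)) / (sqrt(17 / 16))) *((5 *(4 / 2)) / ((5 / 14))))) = 95 *sqrt(17) / 275562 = 0.00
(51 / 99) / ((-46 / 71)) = -1207 / 1518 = -0.80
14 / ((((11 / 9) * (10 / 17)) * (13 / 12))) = 12852 / 715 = 17.97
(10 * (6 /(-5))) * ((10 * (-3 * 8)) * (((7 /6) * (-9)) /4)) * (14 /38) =-52920 /19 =-2785.26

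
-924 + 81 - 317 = -1160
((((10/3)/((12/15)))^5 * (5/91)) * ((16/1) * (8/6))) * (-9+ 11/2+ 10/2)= 2208.12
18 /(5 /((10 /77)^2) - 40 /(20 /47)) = 0.09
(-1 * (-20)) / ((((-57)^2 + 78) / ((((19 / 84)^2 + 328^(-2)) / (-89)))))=-12139025 / 3512117953008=-0.00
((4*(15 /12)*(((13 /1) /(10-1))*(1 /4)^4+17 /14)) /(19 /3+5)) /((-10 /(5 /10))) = -19675 /731136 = -0.03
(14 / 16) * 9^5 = 413343 / 8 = 51667.88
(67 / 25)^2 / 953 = 4489 / 595625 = 0.01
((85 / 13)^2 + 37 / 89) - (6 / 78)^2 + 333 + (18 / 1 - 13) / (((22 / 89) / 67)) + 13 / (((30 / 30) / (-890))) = -3255616201 / 330902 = -9838.61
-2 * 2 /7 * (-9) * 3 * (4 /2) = 216 /7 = 30.86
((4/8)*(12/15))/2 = 1/5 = 0.20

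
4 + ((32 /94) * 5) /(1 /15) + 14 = 43.53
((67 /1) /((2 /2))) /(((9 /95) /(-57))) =-120935 /3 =-40311.67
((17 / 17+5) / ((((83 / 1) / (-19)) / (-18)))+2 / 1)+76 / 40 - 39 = -8613 / 830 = -10.38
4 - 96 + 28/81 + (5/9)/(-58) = -430637/4698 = -91.66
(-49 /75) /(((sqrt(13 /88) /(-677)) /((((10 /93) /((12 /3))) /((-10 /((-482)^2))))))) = -3853442026*sqrt(286) /90675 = -718694.43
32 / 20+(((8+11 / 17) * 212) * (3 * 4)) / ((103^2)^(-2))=210452139329176 / 85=2475907521519.72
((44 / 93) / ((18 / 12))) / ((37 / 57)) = 1672 / 3441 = 0.49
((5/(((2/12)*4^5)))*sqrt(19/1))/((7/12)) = 45*sqrt(19)/896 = 0.22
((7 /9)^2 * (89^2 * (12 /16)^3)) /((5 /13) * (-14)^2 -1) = 5045677 /185664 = 27.18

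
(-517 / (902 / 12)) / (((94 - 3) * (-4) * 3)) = 47 / 7462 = 0.01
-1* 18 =-18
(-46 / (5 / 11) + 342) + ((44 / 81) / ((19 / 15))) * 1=618752 / 2565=241.23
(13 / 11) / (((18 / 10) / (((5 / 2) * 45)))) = 1625 / 22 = 73.86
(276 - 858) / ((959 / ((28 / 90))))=-388 / 2055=-0.19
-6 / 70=-3 / 35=-0.09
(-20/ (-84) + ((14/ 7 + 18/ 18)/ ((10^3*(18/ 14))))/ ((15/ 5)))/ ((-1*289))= -15049/ 18207000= -0.00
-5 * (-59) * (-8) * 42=-99120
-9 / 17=-0.53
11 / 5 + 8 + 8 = 91 / 5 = 18.20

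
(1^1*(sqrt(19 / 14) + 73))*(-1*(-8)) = 4*sqrt(266) / 7 + 584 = 593.32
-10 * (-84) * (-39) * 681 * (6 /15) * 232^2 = -480315902976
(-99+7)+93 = 1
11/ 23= 0.48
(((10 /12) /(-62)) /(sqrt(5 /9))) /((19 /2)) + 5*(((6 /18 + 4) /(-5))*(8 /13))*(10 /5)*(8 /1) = -42.67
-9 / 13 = -0.69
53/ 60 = 0.88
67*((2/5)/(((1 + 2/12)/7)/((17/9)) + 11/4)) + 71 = 77627/965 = 80.44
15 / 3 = 5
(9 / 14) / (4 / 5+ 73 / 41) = 0.25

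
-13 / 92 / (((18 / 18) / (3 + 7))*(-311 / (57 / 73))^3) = 12037545 / 538279176254642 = 0.00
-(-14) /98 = 1 /7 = 0.14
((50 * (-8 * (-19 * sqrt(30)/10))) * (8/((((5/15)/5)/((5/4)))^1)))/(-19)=-6000 * sqrt(30)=-32863.35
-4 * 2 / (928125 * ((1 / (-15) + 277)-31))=-8 / 228256875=-0.00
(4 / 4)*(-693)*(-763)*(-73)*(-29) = 1119382803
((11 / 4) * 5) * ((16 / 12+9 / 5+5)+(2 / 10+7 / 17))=12265 / 102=120.25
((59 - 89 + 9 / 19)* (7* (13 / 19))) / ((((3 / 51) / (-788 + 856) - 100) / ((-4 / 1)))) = -7153328 / 1264583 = -5.66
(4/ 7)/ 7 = 4/ 49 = 0.08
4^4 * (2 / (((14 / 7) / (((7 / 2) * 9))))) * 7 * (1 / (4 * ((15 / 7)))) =32928 / 5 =6585.60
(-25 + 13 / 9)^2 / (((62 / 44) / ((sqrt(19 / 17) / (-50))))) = -494384*sqrt(323) / 1067175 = -8.33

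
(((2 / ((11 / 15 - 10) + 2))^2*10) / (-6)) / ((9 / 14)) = -7000 / 35643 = -0.20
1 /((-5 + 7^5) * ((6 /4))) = 1 /25203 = 0.00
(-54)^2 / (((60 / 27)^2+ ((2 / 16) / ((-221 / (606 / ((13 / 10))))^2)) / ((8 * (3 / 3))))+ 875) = 7798369013136 / 2353438091125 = 3.31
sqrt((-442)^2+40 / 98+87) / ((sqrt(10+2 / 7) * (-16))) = -sqrt(134079666) / 1344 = -8.62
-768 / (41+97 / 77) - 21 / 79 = -2370039 / 128533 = -18.44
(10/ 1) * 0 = 0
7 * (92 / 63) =92 / 9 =10.22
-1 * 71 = -71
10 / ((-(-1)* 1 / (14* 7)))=980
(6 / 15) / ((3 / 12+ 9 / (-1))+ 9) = 8 / 5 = 1.60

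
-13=-13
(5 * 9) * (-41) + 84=-1761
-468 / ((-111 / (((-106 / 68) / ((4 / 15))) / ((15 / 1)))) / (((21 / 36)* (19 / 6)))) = -91637 / 30192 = -3.04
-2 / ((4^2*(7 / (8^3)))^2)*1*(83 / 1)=-169984 / 49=-3469.06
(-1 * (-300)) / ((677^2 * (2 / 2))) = 0.00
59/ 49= 1.20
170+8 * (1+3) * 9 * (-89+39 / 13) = -24598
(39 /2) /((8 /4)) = 39 /4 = 9.75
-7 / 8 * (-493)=3451 / 8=431.38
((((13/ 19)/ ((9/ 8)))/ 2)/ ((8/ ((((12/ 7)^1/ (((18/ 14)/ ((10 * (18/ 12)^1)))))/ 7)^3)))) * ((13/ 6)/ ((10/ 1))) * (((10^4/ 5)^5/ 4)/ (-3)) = -270400000000000000000/ 527877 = -512240540883577.05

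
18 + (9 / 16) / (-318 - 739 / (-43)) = 3724893 / 206960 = 18.00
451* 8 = 3608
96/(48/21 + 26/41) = 13776/419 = 32.88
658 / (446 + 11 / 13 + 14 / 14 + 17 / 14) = 119756 / 81729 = 1.47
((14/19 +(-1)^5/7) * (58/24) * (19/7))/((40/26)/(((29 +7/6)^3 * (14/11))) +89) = 0.04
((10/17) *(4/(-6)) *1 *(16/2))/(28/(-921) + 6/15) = -122800/14467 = -8.49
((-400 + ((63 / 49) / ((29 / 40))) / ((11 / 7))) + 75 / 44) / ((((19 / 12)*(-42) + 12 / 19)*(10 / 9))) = 17332047 / 3193828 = 5.43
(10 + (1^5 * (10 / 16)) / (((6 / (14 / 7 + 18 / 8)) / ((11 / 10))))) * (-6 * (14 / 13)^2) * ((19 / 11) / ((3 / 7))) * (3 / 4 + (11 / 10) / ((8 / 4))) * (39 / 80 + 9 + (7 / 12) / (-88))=-1313746343581 / 362419200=-3624.94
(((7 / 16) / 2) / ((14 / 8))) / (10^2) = 1 / 800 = 0.00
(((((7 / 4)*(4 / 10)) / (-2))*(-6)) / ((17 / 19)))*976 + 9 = 195477 / 85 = 2299.73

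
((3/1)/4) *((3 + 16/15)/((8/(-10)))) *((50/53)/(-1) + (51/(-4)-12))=332267/3392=97.96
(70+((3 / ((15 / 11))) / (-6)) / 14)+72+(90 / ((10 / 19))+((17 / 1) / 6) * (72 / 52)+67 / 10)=1766839 / 5460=323.60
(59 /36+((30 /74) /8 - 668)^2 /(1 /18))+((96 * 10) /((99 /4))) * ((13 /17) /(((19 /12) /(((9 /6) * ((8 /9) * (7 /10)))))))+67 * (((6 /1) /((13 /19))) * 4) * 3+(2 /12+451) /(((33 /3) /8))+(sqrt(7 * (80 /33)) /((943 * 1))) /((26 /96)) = 64 * sqrt(1155) /134849+13307645345335583 /1655548128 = 8038211.12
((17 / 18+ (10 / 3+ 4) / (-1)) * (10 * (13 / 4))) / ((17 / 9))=-7475 / 68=-109.93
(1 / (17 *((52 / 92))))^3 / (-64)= -12167 / 690807104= -0.00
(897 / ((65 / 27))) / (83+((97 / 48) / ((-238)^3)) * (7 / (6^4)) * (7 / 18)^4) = 478173897648930816 / 106517534902985515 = 4.49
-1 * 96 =-96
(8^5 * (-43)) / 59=-1409024 / 59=-23881.76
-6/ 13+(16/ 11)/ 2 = 38/ 143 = 0.27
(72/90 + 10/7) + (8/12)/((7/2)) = 254/105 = 2.42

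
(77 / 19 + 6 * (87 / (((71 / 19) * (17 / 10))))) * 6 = 11864154 / 22933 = 517.34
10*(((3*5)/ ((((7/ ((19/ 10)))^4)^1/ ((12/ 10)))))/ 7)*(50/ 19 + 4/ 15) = 1214043/ 3001250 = 0.40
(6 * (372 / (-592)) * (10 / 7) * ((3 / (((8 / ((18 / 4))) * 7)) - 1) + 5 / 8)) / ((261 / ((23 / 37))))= 53475 / 31125584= 0.00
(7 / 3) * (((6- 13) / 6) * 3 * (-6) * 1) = 49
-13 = -13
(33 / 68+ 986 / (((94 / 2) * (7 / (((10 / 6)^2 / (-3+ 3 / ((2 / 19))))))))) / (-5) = -490339 / 3020220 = -0.16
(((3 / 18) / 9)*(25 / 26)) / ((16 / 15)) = 125 / 7488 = 0.02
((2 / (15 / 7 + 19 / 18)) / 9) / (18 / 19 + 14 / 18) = 4788 / 118885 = 0.04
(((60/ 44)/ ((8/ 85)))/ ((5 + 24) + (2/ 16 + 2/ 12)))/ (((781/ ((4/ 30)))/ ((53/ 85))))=318/ 6039473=0.00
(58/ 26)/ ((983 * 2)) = 29/ 25558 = 0.00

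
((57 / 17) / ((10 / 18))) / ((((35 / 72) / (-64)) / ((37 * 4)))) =-349857792 / 2975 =-117599.26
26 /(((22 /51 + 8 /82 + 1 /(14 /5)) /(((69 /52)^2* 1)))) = 69686757 /1348828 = 51.66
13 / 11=1.18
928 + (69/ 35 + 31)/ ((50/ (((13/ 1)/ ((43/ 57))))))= 35343557/ 37625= 939.36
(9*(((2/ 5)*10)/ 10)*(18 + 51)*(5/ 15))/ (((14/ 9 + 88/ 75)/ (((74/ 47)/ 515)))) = 137862/ 1486187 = 0.09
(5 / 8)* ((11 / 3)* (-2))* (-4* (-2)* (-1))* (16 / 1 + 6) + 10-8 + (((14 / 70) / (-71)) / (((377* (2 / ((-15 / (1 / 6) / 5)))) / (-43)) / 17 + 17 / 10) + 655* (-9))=-125253891931 / 24625569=-5086.33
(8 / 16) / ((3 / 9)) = 3 / 2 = 1.50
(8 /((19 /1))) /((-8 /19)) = -1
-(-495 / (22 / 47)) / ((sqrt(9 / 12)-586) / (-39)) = 82485 * sqrt(3) / 1373581 + 96672420 / 1373581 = 70.48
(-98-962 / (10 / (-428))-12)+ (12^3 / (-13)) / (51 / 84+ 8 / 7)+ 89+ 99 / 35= 3738232 / 91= 41079.47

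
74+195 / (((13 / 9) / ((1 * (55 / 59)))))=11791 / 59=199.85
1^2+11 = 12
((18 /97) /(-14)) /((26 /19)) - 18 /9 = -35479 /17654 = -2.01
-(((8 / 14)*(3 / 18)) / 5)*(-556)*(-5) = -1112 / 21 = -52.95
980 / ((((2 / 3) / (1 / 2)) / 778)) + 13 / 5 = 2859163 / 5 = 571832.60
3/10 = 0.30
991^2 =982081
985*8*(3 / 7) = 23640 / 7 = 3377.14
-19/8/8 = -19/64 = -0.30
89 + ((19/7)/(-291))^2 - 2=87.00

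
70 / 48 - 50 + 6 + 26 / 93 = -10481 / 248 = -42.26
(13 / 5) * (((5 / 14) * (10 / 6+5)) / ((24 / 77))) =715 / 36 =19.86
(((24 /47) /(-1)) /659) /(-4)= 6 /30973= 0.00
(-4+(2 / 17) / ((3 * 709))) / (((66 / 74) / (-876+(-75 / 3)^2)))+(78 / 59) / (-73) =1125.66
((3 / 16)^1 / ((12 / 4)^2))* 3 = 0.06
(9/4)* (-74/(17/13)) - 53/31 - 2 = -131.03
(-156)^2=24336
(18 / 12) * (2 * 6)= 18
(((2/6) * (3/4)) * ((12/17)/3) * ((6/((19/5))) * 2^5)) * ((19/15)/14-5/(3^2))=-9376/6783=-1.38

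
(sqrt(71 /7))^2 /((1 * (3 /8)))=568 /21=27.05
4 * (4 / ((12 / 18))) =24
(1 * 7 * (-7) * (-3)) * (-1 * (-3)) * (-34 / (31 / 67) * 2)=-2009196 / 31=-64812.77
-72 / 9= -8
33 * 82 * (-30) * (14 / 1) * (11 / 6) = -2083620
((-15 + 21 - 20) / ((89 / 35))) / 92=-245 / 4094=-0.06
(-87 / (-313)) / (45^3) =29 / 9507375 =0.00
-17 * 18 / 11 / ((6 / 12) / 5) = -3060 / 11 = -278.18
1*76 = 76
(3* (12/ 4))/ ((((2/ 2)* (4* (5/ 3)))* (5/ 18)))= 243/ 50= 4.86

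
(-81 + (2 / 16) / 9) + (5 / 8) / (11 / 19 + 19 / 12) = -2864423 / 35496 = -80.70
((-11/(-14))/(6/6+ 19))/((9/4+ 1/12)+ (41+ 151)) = 3/14840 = 0.00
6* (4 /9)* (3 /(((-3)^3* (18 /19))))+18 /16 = 1579 /1944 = 0.81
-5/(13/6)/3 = -0.77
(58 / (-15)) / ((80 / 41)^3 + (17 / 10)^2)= -79948360 / 213354507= -0.37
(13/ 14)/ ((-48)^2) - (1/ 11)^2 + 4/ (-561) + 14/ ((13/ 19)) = 17636326385/ 862557696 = 20.45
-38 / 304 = -1 / 8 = -0.12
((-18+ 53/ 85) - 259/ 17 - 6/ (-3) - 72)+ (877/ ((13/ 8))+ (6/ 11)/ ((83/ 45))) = 441253612/ 1008865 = 437.38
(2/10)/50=1/250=0.00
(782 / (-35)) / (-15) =782 / 525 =1.49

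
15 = 15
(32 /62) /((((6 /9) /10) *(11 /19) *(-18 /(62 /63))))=-1520 /2079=-0.73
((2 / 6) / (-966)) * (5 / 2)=-0.00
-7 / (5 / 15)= -21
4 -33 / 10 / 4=127 / 40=3.18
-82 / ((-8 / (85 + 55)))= 1435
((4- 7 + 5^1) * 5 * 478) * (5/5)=4780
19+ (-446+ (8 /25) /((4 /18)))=-10639 /25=-425.56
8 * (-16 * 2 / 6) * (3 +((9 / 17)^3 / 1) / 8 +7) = -6300304 / 14739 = -427.46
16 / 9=1.78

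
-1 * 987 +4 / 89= -87839 / 89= -986.96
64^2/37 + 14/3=12806/111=115.37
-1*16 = -16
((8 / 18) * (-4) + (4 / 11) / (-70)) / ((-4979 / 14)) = 12356 / 2464605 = 0.01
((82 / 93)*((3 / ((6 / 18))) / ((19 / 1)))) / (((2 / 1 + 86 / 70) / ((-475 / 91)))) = -30750 / 45539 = -0.68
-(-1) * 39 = 39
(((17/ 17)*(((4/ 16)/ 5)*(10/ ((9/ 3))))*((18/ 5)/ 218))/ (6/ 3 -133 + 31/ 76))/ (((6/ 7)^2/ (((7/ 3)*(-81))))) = 58653/ 10818250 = 0.01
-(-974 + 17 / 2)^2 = -3728761 / 4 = -932190.25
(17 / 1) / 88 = 17 / 88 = 0.19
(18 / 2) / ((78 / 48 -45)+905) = 72 / 6893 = 0.01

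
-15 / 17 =-0.88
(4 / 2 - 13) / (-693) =1 / 63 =0.02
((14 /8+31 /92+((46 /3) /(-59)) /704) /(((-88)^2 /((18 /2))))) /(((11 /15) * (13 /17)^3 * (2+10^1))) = 220352692785 /357577833586688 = 0.00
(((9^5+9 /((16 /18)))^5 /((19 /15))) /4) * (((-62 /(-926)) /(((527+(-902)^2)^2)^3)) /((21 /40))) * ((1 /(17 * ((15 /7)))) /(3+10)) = 422691559337585 /3222854593160893029751681990656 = 0.00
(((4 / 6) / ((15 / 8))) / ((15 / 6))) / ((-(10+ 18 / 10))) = -32 / 2655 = -0.01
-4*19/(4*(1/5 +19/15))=-285/22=-12.95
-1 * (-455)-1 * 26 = 429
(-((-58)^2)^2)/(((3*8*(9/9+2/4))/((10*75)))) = -707281000/3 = -235760333.33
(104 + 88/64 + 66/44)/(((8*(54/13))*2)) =1.61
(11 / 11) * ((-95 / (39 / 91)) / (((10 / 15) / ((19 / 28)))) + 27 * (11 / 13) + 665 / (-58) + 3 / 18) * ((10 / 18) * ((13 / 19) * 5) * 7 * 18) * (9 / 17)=-1016911875 / 37468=-27140.81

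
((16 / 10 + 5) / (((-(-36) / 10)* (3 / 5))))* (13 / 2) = 715 / 36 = 19.86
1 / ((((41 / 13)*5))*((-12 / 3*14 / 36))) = -117 / 2870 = -0.04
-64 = -64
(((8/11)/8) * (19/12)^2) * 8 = 361/198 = 1.82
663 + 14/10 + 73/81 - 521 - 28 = 47102/405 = 116.30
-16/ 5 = -3.20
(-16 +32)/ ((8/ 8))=16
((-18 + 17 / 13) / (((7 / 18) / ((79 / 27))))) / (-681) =4898 / 26559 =0.18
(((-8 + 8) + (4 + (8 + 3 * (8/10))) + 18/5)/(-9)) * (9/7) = -18/7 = -2.57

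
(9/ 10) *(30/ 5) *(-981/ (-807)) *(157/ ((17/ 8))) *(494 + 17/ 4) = 5525205858/ 22865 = 241644.69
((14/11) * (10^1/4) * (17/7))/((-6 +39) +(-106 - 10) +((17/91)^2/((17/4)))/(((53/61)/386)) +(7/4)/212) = -596894480/6128912779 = -0.10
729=729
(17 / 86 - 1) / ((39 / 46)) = -0.95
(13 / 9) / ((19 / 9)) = 13 / 19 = 0.68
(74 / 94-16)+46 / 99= -68623 / 4653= -14.75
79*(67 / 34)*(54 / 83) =142911 / 1411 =101.28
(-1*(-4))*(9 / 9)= 4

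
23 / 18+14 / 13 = 551 / 234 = 2.35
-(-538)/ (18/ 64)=17216/ 9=1912.89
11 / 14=0.79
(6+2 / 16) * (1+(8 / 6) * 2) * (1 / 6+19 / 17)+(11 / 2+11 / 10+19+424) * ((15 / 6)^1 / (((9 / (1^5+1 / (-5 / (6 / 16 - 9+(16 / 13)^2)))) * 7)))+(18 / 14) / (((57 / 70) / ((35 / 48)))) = 959078167 / 13100880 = 73.21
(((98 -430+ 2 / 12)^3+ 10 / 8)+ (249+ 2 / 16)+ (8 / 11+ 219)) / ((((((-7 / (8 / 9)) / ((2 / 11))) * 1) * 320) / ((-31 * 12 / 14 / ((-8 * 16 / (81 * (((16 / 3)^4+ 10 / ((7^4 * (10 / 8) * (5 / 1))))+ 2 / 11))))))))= 5824186882332229953811 / 162353361139200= 35873522.06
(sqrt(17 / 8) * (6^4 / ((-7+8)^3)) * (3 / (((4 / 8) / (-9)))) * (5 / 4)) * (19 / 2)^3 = -75003165 * sqrt(34) / 4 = -109334961.77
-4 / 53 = -0.08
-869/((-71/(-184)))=-2252.06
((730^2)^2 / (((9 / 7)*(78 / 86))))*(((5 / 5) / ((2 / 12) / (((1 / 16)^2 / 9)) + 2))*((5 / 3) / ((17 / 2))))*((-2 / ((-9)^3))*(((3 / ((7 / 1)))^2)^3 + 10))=3395977.69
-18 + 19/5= -71/5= -14.20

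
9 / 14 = 0.64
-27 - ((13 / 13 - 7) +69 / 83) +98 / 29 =-44414 / 2407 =-18.45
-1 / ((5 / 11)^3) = -1331 / 125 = -10.65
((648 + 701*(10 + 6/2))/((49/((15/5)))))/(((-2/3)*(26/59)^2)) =-4616.02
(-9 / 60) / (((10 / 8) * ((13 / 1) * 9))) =-1 / 975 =-0.00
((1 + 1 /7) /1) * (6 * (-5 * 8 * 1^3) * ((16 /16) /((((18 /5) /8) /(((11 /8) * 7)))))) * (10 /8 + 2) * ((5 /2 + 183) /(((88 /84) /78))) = -263335800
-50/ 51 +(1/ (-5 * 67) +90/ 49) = 714401/ 837165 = 0.85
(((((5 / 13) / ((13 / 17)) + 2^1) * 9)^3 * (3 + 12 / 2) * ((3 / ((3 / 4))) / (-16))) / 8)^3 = -122454125073175947022992206475831303 / 3684938775001739858051072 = -33230979549.48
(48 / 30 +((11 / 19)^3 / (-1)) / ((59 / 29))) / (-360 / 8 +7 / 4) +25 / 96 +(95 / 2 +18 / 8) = 1679416491113 / 33604710240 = 49.98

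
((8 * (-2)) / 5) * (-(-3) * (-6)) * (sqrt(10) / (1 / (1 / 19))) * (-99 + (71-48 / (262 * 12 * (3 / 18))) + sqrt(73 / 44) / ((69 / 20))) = -211968 * sqrt(10) / 2489 + 192 * sqrt(8030) / 4807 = -265.73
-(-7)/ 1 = 7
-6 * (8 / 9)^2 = -128 / 27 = -4.74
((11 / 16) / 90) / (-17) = -11 / 24480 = -0.00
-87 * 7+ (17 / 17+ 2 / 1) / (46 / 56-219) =-3720465 / 6109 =-609.01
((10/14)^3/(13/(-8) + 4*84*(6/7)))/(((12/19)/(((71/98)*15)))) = 843125/38504837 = 0.02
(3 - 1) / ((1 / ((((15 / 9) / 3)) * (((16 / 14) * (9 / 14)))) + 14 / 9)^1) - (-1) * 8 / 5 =7568 / 3605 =2.10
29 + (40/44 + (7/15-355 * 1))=-53563/165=-324.62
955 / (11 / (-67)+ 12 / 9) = 38391 / 47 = 816.83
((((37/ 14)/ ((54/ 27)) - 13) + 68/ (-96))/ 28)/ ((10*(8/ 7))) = -2081/ 53760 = -0.04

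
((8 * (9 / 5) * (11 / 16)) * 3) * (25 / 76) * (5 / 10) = 1485 / 304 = 4.88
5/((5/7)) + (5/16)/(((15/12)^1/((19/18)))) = 7.26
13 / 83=0.16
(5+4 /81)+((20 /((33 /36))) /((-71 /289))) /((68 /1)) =236809 /63261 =3.74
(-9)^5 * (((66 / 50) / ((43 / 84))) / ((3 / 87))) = -4746831012 / 1075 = -4415656.76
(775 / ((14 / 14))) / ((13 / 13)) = 775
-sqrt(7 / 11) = -sqrt(77) / 11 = -0.80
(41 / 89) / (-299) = -41 / 26611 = -0.00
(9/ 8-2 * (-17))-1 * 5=241/ 8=30.12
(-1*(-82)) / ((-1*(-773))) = 82 / 773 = 0.11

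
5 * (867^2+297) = 3759930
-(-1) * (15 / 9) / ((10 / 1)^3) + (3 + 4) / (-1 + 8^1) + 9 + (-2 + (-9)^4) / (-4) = -977849 / 600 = -1629.75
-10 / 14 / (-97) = 5 / 679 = 0.01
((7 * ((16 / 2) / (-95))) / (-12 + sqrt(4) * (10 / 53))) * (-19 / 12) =-53 / 660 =-0.08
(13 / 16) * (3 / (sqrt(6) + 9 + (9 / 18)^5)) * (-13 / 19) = -293046 / 1470163 + 32448 * sqrt(6) / 1470163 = -0.15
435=435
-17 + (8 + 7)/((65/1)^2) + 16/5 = -11658/845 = -13.80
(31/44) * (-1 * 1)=-31/44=-0.70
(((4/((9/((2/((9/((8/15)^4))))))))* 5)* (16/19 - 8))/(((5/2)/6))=-17825792/25970625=-0.69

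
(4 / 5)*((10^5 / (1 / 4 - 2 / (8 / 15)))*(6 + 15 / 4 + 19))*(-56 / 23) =1600000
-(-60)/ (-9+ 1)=-15/ 2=-7.50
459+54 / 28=6453 / 14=460.93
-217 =-217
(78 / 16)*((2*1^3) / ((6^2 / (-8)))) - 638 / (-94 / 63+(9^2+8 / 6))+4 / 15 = -9.79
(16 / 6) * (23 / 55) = 184 / 165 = 1.12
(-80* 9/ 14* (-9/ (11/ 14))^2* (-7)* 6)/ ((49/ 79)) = 55287360/ 121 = 456920.33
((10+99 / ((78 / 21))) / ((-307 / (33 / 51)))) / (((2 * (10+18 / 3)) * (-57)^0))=-10483 / 4342208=-0.00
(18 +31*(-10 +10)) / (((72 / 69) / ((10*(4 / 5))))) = 138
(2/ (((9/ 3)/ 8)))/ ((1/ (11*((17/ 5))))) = 199.47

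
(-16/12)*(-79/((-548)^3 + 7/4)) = -1264/1974799083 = -0.00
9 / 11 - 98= -1069 / 11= -97.18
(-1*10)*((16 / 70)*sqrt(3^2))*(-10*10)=4800 / 7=685.71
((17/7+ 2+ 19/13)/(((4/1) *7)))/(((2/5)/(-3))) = -1005/637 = -1.58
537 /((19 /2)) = 1074 /19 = 56.53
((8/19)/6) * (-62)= -248/57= -4.35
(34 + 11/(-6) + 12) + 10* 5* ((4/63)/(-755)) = 840235/19026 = 44.16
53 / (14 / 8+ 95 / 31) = 6572 / 597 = 11.01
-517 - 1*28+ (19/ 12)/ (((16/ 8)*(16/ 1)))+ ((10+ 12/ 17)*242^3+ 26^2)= 990487696835/ 6528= 151729120.23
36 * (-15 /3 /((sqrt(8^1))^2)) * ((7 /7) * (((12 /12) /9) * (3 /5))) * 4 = -6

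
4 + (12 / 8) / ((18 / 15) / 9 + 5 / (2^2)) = 422 / 83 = 5.08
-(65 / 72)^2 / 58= -4225 / 300672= -0.01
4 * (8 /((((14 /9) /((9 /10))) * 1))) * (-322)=-29808 /5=-5961.60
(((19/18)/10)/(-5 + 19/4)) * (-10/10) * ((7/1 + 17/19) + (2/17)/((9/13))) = 23444/6885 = 3.41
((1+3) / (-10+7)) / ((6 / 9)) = -2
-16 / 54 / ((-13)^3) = 8 / 59319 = 0.00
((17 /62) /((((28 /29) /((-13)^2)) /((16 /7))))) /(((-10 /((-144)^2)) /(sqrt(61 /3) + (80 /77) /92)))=-575887104*sqrt(183) /7595 - 6910645248 /2690149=-1028303.74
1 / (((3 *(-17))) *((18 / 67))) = -67 / 918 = -0.07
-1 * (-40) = 40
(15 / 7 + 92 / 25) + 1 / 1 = 1194 / 175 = 6.82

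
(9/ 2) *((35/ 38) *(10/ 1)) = 41.45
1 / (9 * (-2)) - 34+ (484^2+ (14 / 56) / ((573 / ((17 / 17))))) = 1610510093 / 6876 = 234221.94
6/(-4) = -3/2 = -1.50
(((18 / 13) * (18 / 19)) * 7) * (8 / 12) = 1512 / 247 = 6.12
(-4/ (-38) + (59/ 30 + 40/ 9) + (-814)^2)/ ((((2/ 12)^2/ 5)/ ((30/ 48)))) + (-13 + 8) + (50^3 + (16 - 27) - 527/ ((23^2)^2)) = 1588027798382407/ 21267916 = 74667767.09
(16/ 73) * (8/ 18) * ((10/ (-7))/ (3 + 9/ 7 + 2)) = -160/ 7227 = -0.02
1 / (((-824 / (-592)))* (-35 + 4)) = -74 / 3193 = -0.02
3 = 3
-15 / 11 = -1.36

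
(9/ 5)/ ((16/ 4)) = 0.45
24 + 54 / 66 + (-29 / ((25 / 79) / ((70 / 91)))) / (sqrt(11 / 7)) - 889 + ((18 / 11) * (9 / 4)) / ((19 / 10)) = -180209 / 209 - 4582 * sqrt(77) / 715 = -918.48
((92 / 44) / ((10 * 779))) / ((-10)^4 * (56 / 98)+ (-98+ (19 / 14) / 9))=1449 / 30320163995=0.00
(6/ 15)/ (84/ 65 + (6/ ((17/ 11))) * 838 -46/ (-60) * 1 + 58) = 2652/ 21968311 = 0.00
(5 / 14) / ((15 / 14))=1 / 3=0.33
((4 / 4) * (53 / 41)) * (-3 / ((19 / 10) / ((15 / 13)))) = -23850 / 10127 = -2.36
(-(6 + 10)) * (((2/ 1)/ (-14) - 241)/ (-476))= -6752/ 833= -8.11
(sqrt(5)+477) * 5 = 2396.18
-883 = -883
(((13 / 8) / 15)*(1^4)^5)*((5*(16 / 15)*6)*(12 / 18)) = 104 / 45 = 2.31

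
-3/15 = -1/5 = -0.20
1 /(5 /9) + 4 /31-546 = -84331 /155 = -544.07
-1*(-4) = 4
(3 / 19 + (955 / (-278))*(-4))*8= 293656 / 2641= 111.19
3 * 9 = 27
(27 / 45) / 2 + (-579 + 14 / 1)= -5647 / 10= -564.70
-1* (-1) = 1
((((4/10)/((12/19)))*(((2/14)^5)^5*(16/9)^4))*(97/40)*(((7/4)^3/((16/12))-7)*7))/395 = -3214192/5319653157211275179245281375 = -0.00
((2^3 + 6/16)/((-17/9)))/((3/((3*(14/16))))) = -4221/1088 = -3.88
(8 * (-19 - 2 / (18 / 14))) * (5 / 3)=-7400 / 27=-274.07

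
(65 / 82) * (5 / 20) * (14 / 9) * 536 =60970 / 369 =165.23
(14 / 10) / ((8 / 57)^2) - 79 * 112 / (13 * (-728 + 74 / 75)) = 8166727317 / 113414080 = 72.01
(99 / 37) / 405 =11 / 1665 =0.01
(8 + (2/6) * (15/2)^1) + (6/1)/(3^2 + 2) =243/22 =11.05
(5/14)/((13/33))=0.91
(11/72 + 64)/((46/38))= 87761/1656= 53.00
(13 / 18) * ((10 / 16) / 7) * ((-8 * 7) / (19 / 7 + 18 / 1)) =-91 / 522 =-0.17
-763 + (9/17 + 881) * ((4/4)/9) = -665.05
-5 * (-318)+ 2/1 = 1592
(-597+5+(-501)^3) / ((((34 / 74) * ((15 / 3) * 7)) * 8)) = -4652827441 / 4760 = -977484.76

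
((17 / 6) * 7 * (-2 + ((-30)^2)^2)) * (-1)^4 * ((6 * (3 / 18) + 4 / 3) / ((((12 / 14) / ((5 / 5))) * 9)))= 2361549169 / 486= 4859154.67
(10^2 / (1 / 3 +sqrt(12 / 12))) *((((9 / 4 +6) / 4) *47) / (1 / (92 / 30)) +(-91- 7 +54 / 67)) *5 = 40216275 / 536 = 75030.36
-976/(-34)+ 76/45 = 23252/765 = 30.39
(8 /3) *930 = 2480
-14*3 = -42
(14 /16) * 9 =63 /8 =7.88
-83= -83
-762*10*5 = -38100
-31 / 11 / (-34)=31 / 374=0.08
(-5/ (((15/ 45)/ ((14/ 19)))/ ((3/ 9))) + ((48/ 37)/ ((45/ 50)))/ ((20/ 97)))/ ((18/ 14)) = 48818/ 18981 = 2.57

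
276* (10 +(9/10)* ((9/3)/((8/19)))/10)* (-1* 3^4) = -237895.78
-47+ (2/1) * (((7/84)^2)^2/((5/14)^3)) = -7613657/162000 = -47.00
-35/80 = -7/16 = -0.44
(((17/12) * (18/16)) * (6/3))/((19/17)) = 867/304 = 2.85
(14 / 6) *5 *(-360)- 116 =-4316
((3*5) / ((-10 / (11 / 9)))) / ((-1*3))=11 / 18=0.61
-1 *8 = -8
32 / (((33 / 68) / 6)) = 4352 / 11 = 395.64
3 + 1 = 4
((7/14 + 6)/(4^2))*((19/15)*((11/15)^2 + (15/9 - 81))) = -40.55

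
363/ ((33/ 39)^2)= 507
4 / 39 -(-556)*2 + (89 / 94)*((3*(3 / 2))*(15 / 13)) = 8189981 / 7332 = 1117.02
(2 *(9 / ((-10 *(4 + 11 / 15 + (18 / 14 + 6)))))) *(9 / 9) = -189 / 1262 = -0.15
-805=-805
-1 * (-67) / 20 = 67 / 20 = 3.35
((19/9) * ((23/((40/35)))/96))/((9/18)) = 0.89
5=5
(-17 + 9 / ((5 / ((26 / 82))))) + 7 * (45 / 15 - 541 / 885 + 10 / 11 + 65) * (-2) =-388198042 / 399135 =-972.60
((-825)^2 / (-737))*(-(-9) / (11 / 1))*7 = -354375 / 67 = -5289.18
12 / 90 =2 / 15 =0.13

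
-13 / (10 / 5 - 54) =1 / 4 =0.25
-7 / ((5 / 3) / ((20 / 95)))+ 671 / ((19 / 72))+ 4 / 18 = 2542.07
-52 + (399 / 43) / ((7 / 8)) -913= -41039 / 43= -954.40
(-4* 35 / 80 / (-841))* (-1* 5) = -35 / 3364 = -0.01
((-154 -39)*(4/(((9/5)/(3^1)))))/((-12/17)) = 16405/9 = 1822.78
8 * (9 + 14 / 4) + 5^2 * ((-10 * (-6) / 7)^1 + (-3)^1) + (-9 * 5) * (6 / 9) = 1465 / 7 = 209.29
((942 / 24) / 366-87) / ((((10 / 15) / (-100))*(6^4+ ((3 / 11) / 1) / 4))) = 34983025 / 3478647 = 10.06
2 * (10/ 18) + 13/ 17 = 1.88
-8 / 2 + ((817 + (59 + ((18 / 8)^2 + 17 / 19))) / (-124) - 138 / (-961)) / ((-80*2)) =-739744883 / 186972160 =-3.96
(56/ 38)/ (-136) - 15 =-9697/ 646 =-15.01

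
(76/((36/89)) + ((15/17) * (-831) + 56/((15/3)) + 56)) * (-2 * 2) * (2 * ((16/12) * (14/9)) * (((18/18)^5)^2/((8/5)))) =20483792/4131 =4958.56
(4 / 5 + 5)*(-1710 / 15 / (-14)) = 1653 / 35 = 47.23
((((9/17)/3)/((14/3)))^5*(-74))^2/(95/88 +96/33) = 1944721714617/236898845668913994509216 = 0.00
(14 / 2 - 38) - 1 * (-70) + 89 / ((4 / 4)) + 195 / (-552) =23487 / 184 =127.65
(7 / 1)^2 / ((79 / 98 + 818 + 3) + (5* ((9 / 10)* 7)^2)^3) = 19208000 / 3063973756241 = 0.00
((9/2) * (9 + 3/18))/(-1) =-41.25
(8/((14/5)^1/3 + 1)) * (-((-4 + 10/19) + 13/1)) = -21720/551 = -39.42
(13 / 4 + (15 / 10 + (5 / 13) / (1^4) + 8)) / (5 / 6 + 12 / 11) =22539 / 3302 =6.83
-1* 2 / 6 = -1 / 3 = -0.33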